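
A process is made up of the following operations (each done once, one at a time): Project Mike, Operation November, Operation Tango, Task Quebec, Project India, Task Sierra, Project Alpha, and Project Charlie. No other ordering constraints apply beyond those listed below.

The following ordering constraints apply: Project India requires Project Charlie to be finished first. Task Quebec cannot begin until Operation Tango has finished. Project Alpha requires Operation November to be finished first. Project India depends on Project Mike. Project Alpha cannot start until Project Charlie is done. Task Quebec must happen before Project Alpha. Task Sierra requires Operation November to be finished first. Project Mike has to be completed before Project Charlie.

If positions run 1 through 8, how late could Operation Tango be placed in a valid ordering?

Following every chain forward from Operation Tango, the operations that must come later are Task Quebec, Project Alpha — 2 of them.
So at least 2 operations follow Operation Tango, putting Operation Tango no later than position 6. That position is achievable by scheduling everything else first.

6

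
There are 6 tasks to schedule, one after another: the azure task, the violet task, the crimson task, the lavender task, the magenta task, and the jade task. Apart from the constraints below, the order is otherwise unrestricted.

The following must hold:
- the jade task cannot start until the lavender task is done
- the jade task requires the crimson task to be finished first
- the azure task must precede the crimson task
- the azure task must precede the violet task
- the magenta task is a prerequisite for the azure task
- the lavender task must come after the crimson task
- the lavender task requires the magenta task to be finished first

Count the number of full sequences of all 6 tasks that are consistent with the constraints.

4

The magenta task is the only task with nothing required before it, so every ordering starts there.
Systematically extending each partial ordering one task at a time and counting, there are 4 complete orderings.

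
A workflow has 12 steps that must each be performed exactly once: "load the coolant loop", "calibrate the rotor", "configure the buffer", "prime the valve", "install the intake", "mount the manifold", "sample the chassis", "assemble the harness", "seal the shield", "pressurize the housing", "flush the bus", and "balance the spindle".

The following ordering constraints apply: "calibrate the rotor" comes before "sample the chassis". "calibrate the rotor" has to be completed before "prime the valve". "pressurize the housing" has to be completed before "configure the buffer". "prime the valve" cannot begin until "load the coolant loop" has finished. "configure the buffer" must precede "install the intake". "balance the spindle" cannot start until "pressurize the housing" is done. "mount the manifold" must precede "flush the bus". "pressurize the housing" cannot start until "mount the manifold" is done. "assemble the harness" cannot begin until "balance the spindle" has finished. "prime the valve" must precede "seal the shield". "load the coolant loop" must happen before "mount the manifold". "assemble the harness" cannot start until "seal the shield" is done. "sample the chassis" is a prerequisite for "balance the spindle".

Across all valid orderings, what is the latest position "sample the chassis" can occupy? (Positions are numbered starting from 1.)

The steps that are forced after "sample the chassis", directly or by a chain of constraints, are "assemble the harness", "balance the spindle". That's 2 steps.
With 2 mandatory successors out of 12 steps total, the latest slot for "sample the chassis" is 12−2 = 10, and it's reachable by doing all non-successors before "sample the chassis".

10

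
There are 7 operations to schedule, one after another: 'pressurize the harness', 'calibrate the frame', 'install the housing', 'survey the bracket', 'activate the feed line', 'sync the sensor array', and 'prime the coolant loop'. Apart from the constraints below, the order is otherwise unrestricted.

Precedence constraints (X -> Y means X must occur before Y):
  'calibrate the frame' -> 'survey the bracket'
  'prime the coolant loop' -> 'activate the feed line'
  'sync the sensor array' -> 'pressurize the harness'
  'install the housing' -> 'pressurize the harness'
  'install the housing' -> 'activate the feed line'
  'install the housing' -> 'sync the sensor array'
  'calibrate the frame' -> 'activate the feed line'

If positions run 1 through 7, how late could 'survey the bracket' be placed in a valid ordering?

7

No constraint forces any operation after 'survey the bracket', so it can be placed last, in position 7.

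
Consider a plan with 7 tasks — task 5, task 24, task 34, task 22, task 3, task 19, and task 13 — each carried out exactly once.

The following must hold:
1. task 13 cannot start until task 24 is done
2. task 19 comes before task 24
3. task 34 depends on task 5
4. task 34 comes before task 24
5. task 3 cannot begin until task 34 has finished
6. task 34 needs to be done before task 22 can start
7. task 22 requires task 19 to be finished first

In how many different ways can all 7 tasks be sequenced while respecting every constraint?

39

2 tasks have no prerequisites (task 5, task 19), so any of them could come first.
Enumerating by repeatedly choosing an available task (one whose prerequisites are all placed) gives 39 distinct complete orderings.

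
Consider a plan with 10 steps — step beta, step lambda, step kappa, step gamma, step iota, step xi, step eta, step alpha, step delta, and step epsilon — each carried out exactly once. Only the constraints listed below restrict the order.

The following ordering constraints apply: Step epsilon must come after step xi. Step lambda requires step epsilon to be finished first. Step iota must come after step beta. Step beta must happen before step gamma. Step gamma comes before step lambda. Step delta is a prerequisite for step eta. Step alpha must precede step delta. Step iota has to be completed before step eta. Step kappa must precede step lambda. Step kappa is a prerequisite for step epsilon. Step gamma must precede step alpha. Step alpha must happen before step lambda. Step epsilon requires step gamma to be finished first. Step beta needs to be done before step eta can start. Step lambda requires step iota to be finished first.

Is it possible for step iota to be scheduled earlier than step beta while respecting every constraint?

The constraints give a chain step beta → step iota, which forces step beta before step iota.
So no valid ordering can have step iota before step beta.

No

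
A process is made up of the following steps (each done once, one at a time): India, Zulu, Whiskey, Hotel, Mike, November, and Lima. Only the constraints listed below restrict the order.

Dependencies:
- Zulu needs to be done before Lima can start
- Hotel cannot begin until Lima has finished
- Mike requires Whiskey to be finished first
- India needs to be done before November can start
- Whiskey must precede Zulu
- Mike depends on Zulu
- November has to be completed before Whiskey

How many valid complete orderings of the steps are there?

3

India is the only step with nothing required before it, so every ordering starts there.
Systematically extending each partial ordering one step at a time and counting, there are 3 complete orderings.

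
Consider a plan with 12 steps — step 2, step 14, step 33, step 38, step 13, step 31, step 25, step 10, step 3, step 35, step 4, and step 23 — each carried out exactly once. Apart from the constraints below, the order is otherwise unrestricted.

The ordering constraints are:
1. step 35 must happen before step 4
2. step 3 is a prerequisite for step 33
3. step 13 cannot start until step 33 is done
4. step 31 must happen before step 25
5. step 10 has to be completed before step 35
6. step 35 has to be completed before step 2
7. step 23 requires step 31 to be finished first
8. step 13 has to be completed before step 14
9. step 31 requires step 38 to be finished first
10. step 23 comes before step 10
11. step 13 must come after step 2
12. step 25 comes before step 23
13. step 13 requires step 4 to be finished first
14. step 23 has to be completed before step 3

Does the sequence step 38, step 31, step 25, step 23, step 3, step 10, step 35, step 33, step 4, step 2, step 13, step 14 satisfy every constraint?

Checking each listed constraint against this order: for instance, step 35 is in position 7 and step 2 in position 10, so that constraint holds — and the remaining constraints check out the same way.

Yes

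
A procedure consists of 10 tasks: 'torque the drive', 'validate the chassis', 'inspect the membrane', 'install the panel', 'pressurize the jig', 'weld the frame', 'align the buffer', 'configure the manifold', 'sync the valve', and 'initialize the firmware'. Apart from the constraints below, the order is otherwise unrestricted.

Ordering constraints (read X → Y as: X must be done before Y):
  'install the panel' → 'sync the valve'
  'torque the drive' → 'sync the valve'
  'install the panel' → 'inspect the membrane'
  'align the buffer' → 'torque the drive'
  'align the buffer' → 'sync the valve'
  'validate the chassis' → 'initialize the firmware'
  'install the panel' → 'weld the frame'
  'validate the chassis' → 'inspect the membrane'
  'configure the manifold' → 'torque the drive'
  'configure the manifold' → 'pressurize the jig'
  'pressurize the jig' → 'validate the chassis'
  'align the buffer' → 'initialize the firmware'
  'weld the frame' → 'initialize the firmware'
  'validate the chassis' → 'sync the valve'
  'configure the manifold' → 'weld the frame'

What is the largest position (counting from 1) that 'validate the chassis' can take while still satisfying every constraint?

7

The tasks that are forced after 'validate the chassis', directly or by a chain of constraints, are 'inspect the membrane', 'sync the valve', 'initialize the firmware'. That's 3 tasks.
So at least 3 tasks follow 'validate the chassis', putting 'validate the chassis' no later than position 7. That position is achievable by scheduling everything else first.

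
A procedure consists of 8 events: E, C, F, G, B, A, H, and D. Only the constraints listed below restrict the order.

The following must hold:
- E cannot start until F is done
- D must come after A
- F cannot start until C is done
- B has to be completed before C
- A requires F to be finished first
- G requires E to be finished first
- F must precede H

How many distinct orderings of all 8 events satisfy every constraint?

Only B has no prerequisites, so it must go first.
Systematically extending each partial ordering one event at a time and counting, there are 30 complete orderings.

30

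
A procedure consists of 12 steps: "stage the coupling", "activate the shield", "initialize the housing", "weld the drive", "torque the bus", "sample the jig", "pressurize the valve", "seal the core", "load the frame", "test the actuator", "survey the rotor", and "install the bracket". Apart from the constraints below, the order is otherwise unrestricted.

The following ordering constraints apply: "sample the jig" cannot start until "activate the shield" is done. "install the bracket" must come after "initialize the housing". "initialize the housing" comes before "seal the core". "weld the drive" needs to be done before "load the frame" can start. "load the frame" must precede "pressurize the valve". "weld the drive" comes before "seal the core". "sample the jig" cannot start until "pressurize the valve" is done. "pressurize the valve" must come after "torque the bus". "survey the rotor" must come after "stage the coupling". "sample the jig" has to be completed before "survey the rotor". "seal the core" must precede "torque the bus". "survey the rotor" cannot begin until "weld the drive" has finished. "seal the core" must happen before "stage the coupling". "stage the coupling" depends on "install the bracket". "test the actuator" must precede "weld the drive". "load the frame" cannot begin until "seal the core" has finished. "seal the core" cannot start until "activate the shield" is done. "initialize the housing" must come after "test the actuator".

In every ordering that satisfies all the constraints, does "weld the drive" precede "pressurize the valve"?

Yes

Following the dependencies: "weld the drive" → "load the frame" → "pressurize the valve".
So "weld the drive" must precede "pressurize the valve" in any valid ordering.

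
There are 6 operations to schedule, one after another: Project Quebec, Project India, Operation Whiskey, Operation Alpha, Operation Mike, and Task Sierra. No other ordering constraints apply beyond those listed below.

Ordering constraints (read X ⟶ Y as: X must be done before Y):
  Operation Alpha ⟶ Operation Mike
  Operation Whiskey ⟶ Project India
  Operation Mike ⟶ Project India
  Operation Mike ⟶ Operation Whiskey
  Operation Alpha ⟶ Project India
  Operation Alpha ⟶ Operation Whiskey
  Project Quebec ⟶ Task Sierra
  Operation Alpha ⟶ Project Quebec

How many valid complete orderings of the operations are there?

Operation Alpha is the only operation with nothing required before it, so every ordering starts there.
Counting all ways to extend the partial order to a total order gives 10.

10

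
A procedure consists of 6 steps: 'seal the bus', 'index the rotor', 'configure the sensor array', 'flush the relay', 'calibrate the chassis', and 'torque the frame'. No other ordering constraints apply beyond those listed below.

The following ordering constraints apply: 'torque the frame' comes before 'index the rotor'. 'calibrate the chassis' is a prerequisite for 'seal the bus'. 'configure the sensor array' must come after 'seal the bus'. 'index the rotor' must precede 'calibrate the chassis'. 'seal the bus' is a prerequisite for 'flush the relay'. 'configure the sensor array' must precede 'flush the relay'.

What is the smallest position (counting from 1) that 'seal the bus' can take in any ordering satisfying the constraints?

4

Every step that must precede 'seal the bus' has to come before it. Tracing all chains that end at 'seal the bus', those steps are: 'index the rotor', 'calibrate the chassis', 'torque the frame' — 3 in total.
With 3 mandatory predecessors, the earliest 'seal the bus' can sit is position 3+1 = 4, and placing just those 3 first achieves it.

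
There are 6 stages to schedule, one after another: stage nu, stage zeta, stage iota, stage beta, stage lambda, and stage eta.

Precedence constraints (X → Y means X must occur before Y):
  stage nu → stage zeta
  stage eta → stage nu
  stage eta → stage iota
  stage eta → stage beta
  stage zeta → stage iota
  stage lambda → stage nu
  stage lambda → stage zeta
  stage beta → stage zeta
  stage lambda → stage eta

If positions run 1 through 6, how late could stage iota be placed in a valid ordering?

6

Stage iota has no required successors, so nothing stops it from going last (position 6).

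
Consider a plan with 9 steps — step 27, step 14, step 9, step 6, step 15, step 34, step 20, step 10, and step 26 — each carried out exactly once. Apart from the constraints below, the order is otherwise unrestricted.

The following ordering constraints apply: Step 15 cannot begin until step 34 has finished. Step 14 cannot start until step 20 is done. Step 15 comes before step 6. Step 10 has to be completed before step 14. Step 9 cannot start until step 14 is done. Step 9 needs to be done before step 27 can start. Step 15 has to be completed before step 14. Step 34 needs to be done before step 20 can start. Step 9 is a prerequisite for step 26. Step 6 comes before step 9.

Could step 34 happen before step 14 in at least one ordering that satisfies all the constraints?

Yes

Every valid ordering already has step 34 before step 14 (the constraints require it), so in particular at least one does.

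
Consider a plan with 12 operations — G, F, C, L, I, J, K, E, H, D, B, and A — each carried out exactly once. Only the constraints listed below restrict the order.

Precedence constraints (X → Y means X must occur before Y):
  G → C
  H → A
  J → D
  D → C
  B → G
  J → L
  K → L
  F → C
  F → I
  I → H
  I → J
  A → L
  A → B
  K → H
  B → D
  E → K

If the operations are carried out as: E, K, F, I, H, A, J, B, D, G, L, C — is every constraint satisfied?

Checking each listed constraint against this order: for instance, F is in position 3 and C in position 12, so that constraint holds — and the remaining constraints check out the same way.

Yes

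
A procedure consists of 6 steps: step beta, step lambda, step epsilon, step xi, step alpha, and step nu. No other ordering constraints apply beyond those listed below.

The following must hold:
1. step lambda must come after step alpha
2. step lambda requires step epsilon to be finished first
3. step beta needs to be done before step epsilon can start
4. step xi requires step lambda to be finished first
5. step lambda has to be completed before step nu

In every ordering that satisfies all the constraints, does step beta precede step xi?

Following the dependencies: step beta → step epsilon → step lambda → step xi.
That forces step beta before step xi in every valid schedule.

Yes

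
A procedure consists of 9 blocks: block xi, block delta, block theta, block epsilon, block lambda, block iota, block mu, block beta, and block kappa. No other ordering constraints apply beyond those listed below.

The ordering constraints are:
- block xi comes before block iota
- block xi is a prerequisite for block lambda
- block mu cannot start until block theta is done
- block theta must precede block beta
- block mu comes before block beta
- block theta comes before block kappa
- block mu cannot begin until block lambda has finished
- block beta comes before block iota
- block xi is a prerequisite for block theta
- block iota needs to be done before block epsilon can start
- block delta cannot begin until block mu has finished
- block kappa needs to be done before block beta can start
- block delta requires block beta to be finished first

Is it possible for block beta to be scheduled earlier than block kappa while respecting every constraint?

No

There is a dependency chain block kappa → block beta, so block beta always comes after block kappa.
So no valid ordering can have block beta before block kappa.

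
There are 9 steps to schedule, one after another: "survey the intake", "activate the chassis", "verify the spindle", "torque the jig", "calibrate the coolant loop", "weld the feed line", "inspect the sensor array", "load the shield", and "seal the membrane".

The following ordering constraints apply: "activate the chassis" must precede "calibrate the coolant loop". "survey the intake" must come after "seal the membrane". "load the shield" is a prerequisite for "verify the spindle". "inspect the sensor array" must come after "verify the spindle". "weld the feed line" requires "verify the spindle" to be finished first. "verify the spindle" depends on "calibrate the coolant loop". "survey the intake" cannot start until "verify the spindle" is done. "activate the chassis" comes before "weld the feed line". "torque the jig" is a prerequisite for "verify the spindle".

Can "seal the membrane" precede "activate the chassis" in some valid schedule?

Nothing in the constraints forces "activate the chassis" before "seal the membrane" — there is no chain from "activate the chassis" to "seal the membrane".
That means at least one valid schedule has "seal the membrane" before "activate the chassis".

Yes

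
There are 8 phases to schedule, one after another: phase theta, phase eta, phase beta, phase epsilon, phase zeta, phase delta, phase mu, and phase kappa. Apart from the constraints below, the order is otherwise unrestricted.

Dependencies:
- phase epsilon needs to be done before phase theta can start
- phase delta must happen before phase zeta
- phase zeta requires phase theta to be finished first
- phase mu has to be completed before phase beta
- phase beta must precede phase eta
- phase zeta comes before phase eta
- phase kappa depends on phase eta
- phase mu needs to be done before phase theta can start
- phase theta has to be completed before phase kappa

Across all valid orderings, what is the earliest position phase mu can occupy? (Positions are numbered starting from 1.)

Nothing is required before phase mu; it can be the very first phase.

1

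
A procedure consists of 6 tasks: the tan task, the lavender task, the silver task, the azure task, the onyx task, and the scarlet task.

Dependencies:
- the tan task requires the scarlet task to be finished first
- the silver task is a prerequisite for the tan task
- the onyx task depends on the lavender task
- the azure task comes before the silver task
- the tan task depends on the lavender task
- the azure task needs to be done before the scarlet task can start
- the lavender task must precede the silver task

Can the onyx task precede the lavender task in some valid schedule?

Following the lavender task → the onyx task, the lavender task must precede the onyx task in every valid ordering.
Hence the onyx task can never be scheduled before the lavender task.

No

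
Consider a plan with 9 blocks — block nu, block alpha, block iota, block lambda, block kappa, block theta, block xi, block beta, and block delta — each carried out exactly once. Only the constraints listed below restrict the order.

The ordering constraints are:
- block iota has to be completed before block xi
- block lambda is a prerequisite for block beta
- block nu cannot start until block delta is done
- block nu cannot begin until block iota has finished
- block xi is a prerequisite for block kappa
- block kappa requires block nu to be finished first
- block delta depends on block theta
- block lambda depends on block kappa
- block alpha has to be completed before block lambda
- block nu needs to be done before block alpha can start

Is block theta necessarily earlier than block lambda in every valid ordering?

Yes

There is a constraint chain block theta → block delta → block nu → block alpha → block lambda.
That forces block theta before block lambda in every valid schedule.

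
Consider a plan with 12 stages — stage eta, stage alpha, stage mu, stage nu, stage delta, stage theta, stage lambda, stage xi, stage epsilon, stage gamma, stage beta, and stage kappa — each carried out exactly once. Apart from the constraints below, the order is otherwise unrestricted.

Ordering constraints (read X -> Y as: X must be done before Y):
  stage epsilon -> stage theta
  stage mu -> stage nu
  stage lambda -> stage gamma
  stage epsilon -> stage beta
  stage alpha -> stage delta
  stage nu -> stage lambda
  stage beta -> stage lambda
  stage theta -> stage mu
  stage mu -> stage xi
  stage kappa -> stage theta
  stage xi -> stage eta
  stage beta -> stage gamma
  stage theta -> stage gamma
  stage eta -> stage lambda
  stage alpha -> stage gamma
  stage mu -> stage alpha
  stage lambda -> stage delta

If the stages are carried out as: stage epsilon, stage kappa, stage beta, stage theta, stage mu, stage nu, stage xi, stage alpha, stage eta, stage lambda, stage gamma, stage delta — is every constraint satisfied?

Going through the constraints one by one, each required predecessor appears earlier in the sequence than its dependent — e.g. stage beta (position 3) is before stage gamma (position 11), as required.

Yes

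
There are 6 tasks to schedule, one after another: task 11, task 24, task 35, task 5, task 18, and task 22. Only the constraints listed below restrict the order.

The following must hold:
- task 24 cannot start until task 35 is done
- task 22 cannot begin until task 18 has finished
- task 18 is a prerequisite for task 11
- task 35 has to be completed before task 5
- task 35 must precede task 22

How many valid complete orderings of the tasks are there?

70

2 tasks have no prerequisites (task 35, task 18), so any of them could come first.
Systematically extending each partial ordering one task at a time and counting, there are 70 complete orderings.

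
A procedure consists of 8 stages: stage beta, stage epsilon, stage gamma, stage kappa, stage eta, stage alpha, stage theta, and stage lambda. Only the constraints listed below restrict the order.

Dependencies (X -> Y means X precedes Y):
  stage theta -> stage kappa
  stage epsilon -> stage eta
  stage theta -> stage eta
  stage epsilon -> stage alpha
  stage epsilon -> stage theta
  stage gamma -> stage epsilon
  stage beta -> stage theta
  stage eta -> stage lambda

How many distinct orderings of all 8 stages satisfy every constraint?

The stages with no prerequisites are stage beta, stage gamma; any of them can be placed first.
Systematically extending each partial ordering one stage at a time and counting, there are 48 complete orderings.

48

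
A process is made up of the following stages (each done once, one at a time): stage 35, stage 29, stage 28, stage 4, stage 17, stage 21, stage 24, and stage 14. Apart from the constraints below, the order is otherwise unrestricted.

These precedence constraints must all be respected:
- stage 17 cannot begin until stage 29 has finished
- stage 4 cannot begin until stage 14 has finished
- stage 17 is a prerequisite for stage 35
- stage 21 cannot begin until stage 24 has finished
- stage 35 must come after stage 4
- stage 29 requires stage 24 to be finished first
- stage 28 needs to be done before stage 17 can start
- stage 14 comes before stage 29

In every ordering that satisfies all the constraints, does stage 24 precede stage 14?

Stage 24 and stage 14 are not related by any chain of constraints.
So stage 24 can come before stage 14 or after — it is not forced.

No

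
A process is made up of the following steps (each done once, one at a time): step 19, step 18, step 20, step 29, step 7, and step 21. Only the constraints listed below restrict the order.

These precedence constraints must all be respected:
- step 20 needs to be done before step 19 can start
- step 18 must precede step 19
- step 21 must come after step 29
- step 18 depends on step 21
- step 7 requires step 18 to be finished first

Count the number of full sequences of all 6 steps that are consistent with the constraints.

9

2 steps have no prerequisites (step 20, step 29), so any of them could come first.
Counting all ways to extend the partial order to a total order gives 9.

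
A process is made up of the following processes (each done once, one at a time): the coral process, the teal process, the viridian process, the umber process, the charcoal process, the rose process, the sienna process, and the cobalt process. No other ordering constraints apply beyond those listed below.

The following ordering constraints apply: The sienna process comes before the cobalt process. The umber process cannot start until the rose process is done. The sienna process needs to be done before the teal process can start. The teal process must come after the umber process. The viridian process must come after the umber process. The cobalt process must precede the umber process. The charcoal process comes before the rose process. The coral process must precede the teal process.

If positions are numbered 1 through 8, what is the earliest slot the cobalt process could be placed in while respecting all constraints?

The only process forced before the cobalt process (directly or transitively) is the sienna process.
So at minimum 1 process comes before the cobalt process, putting the cobalt process no earlier than position 2. That position is achievable by scheduling exactly that predecessor first.

2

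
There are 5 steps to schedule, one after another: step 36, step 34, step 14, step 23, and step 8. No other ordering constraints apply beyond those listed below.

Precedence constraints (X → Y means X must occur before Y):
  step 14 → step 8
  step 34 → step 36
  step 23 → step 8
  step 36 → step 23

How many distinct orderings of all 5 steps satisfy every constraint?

2 steps have no prerequisites (step 34, step 14), so any of them could come first.
Counting all ways to extend the partial order to a total order gives 4.

4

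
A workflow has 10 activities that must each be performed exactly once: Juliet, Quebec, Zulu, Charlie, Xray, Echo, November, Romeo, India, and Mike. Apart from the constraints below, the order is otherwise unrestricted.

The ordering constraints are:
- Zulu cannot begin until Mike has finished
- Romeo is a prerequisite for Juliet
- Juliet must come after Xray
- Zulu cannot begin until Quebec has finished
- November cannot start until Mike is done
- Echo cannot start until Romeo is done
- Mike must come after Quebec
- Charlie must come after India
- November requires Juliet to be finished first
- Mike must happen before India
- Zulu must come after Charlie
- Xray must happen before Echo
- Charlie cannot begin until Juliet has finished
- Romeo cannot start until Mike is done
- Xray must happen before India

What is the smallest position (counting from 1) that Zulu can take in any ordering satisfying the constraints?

Every activity that must precede Zulu has to come before it. Tracing all chains that end at Zulu, those activities are: Juliet, Quebec, Charlie, Xray, Romeo, India, Mike — 7 in total.
With 7 mandatory predecessors, the earliest Zulu can sit is position 7+1 = 8, and placing just those 7 first achieves it.

8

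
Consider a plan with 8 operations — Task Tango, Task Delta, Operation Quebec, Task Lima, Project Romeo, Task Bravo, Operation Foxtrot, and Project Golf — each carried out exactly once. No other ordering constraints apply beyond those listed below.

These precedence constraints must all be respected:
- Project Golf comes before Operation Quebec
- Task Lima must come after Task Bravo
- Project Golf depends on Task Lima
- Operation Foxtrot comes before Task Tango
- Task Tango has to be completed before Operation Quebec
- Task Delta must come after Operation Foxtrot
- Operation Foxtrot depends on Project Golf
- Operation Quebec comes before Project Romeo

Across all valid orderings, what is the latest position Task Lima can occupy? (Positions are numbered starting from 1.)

2

The operations that are forced after Task Lima, directly or by a chain of constraints, are Task Tango, Task Delta, Operation Quebec, Project Romeo, Operation Foxtrot, Project Golf. That's 6 operations.
So at least 6 operations follow Task Lima, putting Task Lima no later than position 2. That position is achievable by scheduling everything else first.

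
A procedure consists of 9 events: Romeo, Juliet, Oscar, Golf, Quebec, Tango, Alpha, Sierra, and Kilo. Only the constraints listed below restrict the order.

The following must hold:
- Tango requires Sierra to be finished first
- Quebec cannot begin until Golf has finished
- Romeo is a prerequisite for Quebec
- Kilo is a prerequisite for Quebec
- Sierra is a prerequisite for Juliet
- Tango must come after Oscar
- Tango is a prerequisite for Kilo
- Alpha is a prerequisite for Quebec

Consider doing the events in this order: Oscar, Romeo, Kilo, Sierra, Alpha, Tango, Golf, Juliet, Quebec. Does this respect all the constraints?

No

The sequence places Kilo ahead of Tango.
That contradicts the constraint that Tango must precede Kilo.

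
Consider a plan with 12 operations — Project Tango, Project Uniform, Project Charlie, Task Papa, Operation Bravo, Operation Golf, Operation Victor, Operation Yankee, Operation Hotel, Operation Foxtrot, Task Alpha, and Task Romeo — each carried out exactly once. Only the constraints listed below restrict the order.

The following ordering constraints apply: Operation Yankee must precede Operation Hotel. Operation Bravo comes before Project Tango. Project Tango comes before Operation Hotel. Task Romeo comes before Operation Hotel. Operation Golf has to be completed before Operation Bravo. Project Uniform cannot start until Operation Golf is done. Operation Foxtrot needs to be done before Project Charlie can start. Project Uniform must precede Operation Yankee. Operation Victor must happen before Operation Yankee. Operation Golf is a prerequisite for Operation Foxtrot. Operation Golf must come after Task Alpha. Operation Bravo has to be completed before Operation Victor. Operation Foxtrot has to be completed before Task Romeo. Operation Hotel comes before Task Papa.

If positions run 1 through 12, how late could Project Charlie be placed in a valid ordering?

12

Nothing depends on Project Charlie, so it can be the final operation, position 12.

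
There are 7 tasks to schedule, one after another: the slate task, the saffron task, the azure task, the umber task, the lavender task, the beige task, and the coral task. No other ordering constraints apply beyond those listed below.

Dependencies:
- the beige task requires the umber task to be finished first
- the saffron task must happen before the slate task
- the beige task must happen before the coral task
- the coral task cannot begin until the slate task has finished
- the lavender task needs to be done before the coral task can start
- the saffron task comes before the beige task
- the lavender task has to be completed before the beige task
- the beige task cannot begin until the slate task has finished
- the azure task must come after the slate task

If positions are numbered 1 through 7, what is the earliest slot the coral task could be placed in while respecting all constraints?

6

The tasks that are forced before the coral task, directly or transitively, are the slate task, the saffron task, the umber task, the lavender task, the beige task. That's 5 tasks.
So at minimum 5 tasks come before the coral task, putting the coral task no earlier than position 6. That position is achievable by scheduling exactly those predecessors first.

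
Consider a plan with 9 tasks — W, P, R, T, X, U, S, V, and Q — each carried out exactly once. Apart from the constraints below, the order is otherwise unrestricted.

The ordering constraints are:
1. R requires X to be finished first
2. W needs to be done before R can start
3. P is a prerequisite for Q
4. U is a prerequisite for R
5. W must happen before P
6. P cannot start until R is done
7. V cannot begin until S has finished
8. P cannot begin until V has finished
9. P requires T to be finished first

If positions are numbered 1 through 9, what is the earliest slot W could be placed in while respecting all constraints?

1

W has no prerequisites at all, so it can go in position 1.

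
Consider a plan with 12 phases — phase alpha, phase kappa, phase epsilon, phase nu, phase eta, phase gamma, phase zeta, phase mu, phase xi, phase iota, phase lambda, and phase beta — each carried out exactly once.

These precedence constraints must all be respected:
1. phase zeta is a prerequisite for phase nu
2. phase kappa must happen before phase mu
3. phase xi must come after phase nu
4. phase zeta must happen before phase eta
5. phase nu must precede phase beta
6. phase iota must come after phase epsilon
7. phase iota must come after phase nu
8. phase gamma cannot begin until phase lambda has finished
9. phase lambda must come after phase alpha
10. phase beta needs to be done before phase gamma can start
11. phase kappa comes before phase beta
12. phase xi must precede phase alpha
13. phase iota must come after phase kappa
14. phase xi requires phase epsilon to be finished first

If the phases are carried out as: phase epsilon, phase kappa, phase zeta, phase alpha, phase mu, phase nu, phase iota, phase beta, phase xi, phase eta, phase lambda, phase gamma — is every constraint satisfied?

No

In the proposed order, phase alpha appears before phase xi.
But one of the constraints requires phase xi before phase alpha, so this ordering violates it.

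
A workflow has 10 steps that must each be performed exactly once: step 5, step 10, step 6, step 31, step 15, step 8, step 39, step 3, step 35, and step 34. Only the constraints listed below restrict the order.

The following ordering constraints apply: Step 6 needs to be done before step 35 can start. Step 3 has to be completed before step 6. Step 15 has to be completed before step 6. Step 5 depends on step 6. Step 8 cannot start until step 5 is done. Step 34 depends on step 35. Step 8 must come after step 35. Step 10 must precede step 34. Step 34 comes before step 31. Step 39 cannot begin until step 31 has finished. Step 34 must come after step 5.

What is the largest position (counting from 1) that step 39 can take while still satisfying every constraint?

No constraint forces any step after step 39, so it can be placed last, in position 10.

10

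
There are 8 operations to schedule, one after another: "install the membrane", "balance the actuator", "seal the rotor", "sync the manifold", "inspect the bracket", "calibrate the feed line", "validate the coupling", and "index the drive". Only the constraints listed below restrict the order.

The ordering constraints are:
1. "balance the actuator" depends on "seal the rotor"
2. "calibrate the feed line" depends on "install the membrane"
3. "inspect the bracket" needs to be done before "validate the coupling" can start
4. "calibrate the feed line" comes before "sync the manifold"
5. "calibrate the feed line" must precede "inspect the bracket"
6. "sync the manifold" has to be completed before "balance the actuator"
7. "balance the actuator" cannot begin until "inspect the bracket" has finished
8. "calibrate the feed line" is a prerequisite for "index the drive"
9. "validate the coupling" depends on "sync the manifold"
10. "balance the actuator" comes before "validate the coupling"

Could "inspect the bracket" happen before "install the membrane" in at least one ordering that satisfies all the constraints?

The constraints give a chain "install the membrane" → "calibrate the feed line" → "inspect the bracket", which forces "install the membrane" before "inspect the bracket".
Hence "inspect the bracket" can never be scheduled before "install the membrane".

No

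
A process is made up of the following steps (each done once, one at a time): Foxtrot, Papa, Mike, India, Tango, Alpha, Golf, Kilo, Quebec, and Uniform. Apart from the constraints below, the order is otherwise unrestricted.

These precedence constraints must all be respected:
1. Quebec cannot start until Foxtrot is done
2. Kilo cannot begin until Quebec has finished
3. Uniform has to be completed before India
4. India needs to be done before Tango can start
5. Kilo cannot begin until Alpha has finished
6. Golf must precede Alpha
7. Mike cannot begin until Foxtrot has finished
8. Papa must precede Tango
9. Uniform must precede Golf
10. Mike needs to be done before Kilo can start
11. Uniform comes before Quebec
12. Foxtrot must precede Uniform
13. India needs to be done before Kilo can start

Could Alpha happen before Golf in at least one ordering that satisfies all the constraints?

No

There is a dependency chain Golf → Alpha, so Alpha always comes after Golf.
So no valid ordering can have Alpha before Golf.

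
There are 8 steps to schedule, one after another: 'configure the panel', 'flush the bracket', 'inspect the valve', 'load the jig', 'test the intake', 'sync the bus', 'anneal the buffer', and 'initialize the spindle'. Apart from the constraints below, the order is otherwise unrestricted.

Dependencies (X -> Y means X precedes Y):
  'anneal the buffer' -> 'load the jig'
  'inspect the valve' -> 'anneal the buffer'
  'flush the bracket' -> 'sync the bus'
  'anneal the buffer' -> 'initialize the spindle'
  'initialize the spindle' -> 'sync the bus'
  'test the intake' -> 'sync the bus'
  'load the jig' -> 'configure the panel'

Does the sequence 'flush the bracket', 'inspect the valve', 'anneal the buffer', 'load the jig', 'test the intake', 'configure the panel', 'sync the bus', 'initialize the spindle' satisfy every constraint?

Here 'initialize the spindle' comes after 'sync the bus'.
That contradicts the constraint that 'initialize the spindle' must precede 'sync the bus'.

No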